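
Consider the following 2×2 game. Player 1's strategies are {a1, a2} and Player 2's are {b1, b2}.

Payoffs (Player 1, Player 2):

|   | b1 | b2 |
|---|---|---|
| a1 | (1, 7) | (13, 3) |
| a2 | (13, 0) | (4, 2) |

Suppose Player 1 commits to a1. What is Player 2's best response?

b1

Against a1, Player 2 earns 7 from b1 and 3 from b2.
So b1 is the best response.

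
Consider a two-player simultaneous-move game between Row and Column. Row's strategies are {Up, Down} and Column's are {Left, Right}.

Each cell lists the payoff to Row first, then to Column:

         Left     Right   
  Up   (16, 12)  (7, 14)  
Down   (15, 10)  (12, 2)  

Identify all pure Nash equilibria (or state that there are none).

(Up, Left): Column prefers Right (14 > 12) — not an equilibrium.
(Up, Right): Row prefers Down (12 > 7) — not an equilibrium.
(Down, Left): Row prefers Up (16 > 15) — not an equilibrium.
(Down, Right): Column prefers Left (10 > 2) — not an equilibrium.

none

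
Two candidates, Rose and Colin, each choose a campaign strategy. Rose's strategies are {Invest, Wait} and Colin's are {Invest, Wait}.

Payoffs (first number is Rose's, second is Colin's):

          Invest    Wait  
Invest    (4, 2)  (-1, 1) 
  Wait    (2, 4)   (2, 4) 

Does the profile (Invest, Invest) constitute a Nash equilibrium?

Yes

At (Invest, Invest), Rose earns 4; switching to Wait would give 2, so Rose has no profitable deviation.
Colin earns 2; switching to Wait would give 1, so Colin has no profitable deviation.
Neither player can gain by a unilateral deviation, so this profile is a Nash equilibrium.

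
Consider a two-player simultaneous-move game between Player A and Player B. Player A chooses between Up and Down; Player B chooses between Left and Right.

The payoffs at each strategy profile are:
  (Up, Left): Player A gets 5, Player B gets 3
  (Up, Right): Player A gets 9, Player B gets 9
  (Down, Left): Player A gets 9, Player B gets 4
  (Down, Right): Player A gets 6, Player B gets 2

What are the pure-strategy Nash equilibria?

(Up, Left): Player A prefers Down (9 > 5); Player B prefers Right (9 > 3) — not an equilibrium.
(Up, Right): Player A gets 9 ≥ 6 from Down, and Player B gets 9 ≥ 3 from Left — Nash equilibrium.
(Down, Left): Player A gets 9 ≥ 5 from Up, and Player B gets 4 ≥ 2 from Right — Nash equilibrium.
(Down, Right): Player A prefers Up (9 > 6); Player B prefers Left (4 > 2) — not an equilibrium.

(Up, Right) and (Down, Left)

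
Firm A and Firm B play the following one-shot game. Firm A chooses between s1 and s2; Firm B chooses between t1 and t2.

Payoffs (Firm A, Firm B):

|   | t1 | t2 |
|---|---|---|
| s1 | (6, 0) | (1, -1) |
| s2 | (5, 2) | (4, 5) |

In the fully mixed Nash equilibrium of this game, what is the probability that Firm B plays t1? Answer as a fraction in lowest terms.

Let y be the probability that Firm B plays t1. In a completely mixed equilibrium, Firm A must be indifferent between s1 and s2.
Firm A's expected payoff from s1 is 6y + (1−y); from s2 it is 5y + 4(1−y).
Setting these equal: 5y + 1 = y + 4, so y = 3/4.

3/4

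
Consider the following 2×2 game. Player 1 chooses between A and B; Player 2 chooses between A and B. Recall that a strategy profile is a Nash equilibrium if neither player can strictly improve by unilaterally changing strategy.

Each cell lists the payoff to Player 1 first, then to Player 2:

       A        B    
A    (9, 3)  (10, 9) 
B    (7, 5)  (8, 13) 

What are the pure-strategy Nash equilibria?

(A, A): Player 2 prefers B (9 > 3) — not an equilibrium.
(A, B): Player 1 gets 10 ≥ 8 from B, and Player 2 gets 9 ≥ 3 from A — Nash equilibrium.
(B, A): Player 1 prefers A (9 > 7); Player 2 prefers B (13 > 5) — not an equilibrium.
(B, B): Player 1 prefers A (10 > 8) — not an equilibrium.

(A, B)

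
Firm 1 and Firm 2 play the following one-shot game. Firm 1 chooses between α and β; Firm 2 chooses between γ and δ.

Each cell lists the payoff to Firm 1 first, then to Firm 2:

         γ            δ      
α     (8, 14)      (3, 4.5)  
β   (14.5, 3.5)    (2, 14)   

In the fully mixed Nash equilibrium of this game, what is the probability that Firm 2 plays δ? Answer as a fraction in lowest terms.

13/15

Let c be the probability that Firm 2 plays γ. In a completely mixed equilibrium, Firm 1 must be indifferent between α and β.
Firm 1's expected payoff from α is 8c + 3(1−c); from β it is 14.5c + 2(1−c).
Setting these equal: 5c + 3 = 12.5c + 2, so c = 2/15.
Therefore Firm 2 plays δ with probability 1 − 2/15 = 13/15.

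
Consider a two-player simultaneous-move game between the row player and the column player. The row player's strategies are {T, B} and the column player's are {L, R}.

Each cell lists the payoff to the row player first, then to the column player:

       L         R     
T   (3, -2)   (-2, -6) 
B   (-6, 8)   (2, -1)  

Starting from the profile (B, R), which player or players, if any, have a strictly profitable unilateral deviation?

The column player

The row player at (B, R) earns 2; deviating to T yields -2 — not better.
The column player earns -1; deviating to L yields 8 — a strict improvement.
Only the column player has a strictly profitable deviation.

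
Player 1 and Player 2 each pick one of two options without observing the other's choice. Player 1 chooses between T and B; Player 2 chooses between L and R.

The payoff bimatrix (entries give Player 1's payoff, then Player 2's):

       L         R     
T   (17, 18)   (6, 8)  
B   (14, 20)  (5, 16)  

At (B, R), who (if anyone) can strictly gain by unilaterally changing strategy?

Player 1 at (B, R) earns 5; deviating to T yields 6 — a strict improvement.
Player 2 earns 16; deviating to L yields 20 — a strict improvement.
Both Player 1 and Player 2 have strictly profitable deviations.

Both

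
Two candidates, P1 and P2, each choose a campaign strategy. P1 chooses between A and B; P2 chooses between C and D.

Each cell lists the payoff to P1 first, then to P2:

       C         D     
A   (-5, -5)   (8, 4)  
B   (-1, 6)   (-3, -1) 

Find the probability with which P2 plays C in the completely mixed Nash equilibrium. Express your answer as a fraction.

11/15

Let y be the probability that P2 plays C. In a completely mixed equilibrium, P1 must be indifferent between A and B.
P1's expected payoff from A is −5y + 8(1−y); from B it is −y − 3(1−y).
Setting these equal: −13y + 8 = 2y − 3, so y = 11/15.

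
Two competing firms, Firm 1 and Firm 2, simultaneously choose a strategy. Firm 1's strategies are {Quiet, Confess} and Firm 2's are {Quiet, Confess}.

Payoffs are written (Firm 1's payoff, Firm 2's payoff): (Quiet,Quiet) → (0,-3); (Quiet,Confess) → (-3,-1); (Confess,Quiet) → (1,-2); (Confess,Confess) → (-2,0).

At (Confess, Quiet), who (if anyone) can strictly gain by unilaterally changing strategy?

Firm 2

Firm 1 at (Confess, Quiet) earns 1; deviating to Quiet yields 0 — not better.
Firm 2 earns -2; deviating to Confess yields 0 — a strict improvement.
Only Firm 2 has a strictly profitable deviation.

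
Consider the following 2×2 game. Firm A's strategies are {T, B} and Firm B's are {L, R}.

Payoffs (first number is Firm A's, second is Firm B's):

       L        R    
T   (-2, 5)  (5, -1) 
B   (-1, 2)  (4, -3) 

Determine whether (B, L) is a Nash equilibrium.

Yes

At (B, L), Firm A earns -1; switching to T would give -2, so Firm A has no profitable deviation.
Firm B earns 2; switching to R would give -3, so Firm B has no profitable deviation.
Neither player can gain by a unilateral deviation, so this profile is a Nash equilibrium.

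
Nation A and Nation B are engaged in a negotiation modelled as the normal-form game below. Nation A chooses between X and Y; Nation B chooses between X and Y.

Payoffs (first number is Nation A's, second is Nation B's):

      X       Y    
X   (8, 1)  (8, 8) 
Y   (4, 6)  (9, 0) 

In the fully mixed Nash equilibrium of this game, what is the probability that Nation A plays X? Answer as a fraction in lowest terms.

Let r be the probability that Nation A plays X. In a completely mixed equilibrium, Nation B must be indifferent between X and Y.
Nation B's expected payoff from X is r + 6(1−r); from Y it is 8r.
Setting these equal: −5r + 6 = 8r, so r = 6/13.

6/13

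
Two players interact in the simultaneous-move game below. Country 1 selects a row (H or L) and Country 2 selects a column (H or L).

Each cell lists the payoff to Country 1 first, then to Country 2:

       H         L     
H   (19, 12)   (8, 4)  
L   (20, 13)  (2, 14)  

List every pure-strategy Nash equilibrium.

none

(H, H): Country 1 prefers L (20 > 19) — not an equilibrium.
(H, L): Country 2 prefers H (12 > 4) — not an equilibrium.
(L, H): Country 2 prefers L (14 > 13) — not an equilibrium.
(L, L): Country 1 prefers H (8 > 2) — not an equilibrium.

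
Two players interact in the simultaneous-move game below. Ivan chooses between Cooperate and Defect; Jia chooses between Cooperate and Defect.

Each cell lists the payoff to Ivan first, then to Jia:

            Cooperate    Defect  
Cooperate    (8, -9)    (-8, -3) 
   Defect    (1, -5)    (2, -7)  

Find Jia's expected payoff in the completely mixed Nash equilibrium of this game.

-6

First find p, the probability Ivan plays Cooperate, from Jia's indifference between Cooperate and Defect: −9p − 5(1−p) = −3p − 7(1−p), giving p = 1/4.
Since Jia is indifferent in equilibrium, Jia's expected payoff equals the payoff from either column against (1/4, 3/4). Using Cooperate: −9(1/4) − 5(3/4) = -6.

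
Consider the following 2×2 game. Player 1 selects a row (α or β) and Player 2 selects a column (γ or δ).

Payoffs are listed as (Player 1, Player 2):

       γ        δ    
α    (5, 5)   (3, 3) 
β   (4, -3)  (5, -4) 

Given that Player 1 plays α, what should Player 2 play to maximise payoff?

γ

Against α, Player 2 earns 5 from γ and 3 from δ.
So γ is the best response.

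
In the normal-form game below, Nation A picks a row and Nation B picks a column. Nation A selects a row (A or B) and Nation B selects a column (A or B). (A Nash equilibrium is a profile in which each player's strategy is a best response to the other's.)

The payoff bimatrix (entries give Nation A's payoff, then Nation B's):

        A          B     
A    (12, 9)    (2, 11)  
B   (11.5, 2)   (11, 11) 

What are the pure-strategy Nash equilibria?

(A, A): Nation B prefers B (11 > 9) — not an equilibrium.
(A, B): Nation A prefers B (11 > 2) — not an equilibrium.
(B, A): Nation A prefers A (12 > 11.5); Nation B prefers B (11 > 2) — not an equilibrium.
(B, B): Nation A gets 11 ≥ 2 from A, and Nation B gets 11 ≥ 2 from A — Nash equilibrium.

(B, B)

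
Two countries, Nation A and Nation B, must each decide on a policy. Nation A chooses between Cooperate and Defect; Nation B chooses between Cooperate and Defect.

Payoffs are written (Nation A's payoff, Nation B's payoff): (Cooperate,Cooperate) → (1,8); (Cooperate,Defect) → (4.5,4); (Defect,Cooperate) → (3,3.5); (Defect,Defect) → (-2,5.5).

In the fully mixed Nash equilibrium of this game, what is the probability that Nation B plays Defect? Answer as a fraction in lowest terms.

4/17

Let q be the probability that Nation B plays Cooperate. In a completely mixed equilibrium, Nation A must be indifferent between Cooperate and Defect.
Nation A's expected payoff from Cooperate is q + 4.5(1−q); from Defect it is 3q − 2(1−q).
Setting these equal: −3.5q + 4.5 = 5q − 2, so q = 13/17.
Therefore Nation B plays Defect with probability 1 − 13/17 = 4/17.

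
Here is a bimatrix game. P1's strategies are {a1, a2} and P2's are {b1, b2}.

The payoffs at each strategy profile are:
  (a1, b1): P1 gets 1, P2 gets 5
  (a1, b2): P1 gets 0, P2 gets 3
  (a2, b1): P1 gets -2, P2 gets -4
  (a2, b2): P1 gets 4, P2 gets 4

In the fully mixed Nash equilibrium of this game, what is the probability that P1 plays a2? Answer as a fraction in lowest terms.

1/5

Let p be the probability that P1 plays a1. In a completely mixed equilibrium, P2 must be indifferent between b1 and b2.
P2's expected payoff from b1 is 5p − 4(1−p); from b2 it is 3p + 4(1−p).
Setting these equal: 9p − 4 = −p + 4, so p = 4/5.
Therefore P1 plays a2 with probability 1 − 4/5 = 1/5.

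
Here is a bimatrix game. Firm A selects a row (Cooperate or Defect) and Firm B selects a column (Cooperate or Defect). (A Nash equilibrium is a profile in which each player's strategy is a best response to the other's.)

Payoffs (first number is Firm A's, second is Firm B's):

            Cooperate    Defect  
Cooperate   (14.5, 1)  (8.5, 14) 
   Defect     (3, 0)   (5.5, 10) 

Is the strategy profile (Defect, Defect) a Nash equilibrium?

At (Defect, Defect), Firm A earns 5.5; switching to Cooperate would give 8.5, so Firm A would deviate.
Firm B earns 10; switching to Cooperate would give 0, so Firm B has no profitable deviation.
Since at least one player can profitably deviate, this is not a Nash equilibrium.

No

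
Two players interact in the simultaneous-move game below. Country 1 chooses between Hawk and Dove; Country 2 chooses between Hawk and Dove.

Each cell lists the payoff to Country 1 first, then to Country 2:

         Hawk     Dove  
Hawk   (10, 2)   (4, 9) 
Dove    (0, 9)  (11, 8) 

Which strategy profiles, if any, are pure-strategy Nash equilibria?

none

(Hawk, Hawk): Country 2 prefers Dove (9 > 2) — not an equilibrium.
(Hawk, Dove): Country 1 prefers Dove (11 > 4) — not an equilibrium.
(Dove, Hawk): Country 1 prefers Hawk (10 > 0) — not an equilibrium.
(Dove, Dove): Country 2 prefers Hawk (9 > 8) — not an equilibrium.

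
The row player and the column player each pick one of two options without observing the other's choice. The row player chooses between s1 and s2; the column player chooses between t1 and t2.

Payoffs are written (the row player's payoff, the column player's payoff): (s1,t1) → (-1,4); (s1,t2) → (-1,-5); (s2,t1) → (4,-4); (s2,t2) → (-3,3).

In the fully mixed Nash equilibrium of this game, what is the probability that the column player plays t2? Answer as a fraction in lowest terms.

Let c be the probability that the column player plays t1. In a completely mixed equilibrium, the row player must be indifferent between s1 and s2.
The row player's expected payoff from s1 is −c − (1−c); from s2 it is 4c − 3(1−c).
Setting these equal: -1 = 7c − 3, so c = 2/7.
Therefore the column player plays t2 with probability 1 − 2/7 = 5/7.

5/7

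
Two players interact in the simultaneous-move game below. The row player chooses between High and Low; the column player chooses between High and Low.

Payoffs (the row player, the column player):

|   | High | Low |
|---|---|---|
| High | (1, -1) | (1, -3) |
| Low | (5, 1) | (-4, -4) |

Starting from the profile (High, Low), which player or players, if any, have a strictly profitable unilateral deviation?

The column player

The row player at (High, Low) earns 1; deviating to Low yields -4 — not better.
The column player earns -3; deviating to High yields -1 — a strict improvement.
Only the column player has a strictly profitable deviation.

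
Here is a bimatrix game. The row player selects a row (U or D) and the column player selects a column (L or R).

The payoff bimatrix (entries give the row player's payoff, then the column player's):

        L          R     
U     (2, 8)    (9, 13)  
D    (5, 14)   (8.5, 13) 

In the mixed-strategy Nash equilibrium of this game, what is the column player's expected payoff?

13

First find x, the probability the row player plays U, from the column player's indifference between L and R: 8x + 14(1−x) = 13x + 13(1−x), giving x = 1/6.
Since the column player is indifferent in equilibrium, the column player's expected payoff equals the payoff from either column against (1/6, 5/6). Using L: 8(1/6) + 14(5/6) = 13.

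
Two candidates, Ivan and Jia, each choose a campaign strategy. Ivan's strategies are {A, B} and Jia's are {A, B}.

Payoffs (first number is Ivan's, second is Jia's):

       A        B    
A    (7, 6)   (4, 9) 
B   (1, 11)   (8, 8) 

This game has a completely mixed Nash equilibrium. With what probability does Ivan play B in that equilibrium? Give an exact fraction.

1/2

Let x be the probability that Ivan plays A. In a completely mixed equilibrium, Jia must be indifferent between A and B.
Jia's expected payoff from A is 6x + 11(1−x); from B it is 9x + 8(1−x).
Setting these equal: −5x + 11 = x + 8, so x = 1/2.
Therefore Ivan plays B with probability 1 − 1/2 = 1/2.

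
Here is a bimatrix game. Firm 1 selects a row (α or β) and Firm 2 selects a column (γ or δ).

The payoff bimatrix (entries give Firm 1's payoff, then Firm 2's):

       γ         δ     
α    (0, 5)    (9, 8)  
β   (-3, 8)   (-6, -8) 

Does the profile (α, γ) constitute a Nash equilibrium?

At (α, γ), Firm 1 earns 0; switching to β would give -3, so Firm 1 has no profitable deviation.
Firm 2 earns 5; switching to δ would give 8, so Firm 2 would deviate.
Since at least one player can profitably deviate, this is not a Nash equilibrium.

No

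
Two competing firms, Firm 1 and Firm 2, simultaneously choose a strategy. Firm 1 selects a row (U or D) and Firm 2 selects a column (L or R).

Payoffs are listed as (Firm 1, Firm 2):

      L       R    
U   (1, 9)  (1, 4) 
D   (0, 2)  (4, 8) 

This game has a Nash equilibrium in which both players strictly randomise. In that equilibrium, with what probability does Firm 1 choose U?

6/11

Let r be the probability that Firm 1 plays U. In a completely mixed equilibrium, Firm 2 must be indifferent between L and R.
Firm 2's expected payoff from L is 9r + 2(1−r); from R it is 4r + 8(1−r).
Setting these equal: 7r + 2 = −4r + 8, so r = 6/11.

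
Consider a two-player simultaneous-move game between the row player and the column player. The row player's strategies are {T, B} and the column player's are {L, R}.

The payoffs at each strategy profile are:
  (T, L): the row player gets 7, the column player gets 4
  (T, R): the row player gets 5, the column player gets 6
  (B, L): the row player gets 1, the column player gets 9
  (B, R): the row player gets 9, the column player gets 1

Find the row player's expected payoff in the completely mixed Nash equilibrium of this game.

29/5

First find y, the probability the column player plays L, from the row player's indifference between T and B: 7y + 5(1−y) = y + 9(1−y), giving y = 2/5.
Since the row player is indifferent in equilibrium, the row player's expected payoff equals the payoff from either row against (2/5, 3/5). Using T: 7(2/5) + 5(3/5) = 29/5.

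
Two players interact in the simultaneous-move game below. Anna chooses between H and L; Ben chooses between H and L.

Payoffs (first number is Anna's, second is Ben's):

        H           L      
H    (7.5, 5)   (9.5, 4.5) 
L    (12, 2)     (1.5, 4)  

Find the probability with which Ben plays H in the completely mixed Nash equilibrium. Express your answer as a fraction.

Let q be the probability that Ben plays H. In a completely mixed equilibrium, Anna must be indifferent between H and L.
Anna's expected payoff from H is 7.5q + 9.5(1−q); from L it is 12q + 1.5(1−q).
Setting these equal: −2q + 9.5 = 10.5q + 1.5, so q = 16/25.

16/25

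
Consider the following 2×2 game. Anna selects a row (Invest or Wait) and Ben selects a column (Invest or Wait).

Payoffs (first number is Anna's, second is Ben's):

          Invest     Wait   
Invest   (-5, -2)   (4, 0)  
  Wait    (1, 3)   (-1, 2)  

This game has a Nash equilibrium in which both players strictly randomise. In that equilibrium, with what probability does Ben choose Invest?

Let q be the probability that Ben plays Invest. In a completely mixed equilibrium, Anna must be indifferent between Invest and Wait.
Anna's expected payoff from Invest is −5q + 4(1−q); from Wait it is q − (1−q).
Setting these equal: −9q + 4 = 2q − 1, so q = 5/11.

5/11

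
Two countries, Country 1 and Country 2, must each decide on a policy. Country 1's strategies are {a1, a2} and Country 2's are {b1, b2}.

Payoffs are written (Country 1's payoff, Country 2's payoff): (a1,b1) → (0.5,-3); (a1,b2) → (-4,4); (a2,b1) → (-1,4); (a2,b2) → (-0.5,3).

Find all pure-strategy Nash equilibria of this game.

none

(a1, b1): Country 2 prefers b2 (4 > -3) — not an equilibrium.
(a1, b2): Country 1 prefers a2 (-0.5 > -4) — not an equilibrium.
(a2, b1): Country 1 prefers a1 (0.5 > -1) — not an equilibrium.
(a2, b2): Country 2 prefers b1 (4 > 3) — not an equilibrium.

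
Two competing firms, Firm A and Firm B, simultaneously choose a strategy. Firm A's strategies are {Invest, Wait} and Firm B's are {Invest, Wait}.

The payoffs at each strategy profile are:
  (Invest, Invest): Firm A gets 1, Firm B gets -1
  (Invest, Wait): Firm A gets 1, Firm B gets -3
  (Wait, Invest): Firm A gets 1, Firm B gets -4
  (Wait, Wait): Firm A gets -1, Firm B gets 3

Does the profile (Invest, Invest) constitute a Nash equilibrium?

At (Invest, Invest), Firm A earns 1; switching to Wait would give 1, so Firm A has no profitable deviation.
Firm B earns -1; switching to Wait would give -3, so Firm B has no profitable deviation.
Neither player can gain by a unilateral deviation, so this profile is a Nash equilibrium.

Yes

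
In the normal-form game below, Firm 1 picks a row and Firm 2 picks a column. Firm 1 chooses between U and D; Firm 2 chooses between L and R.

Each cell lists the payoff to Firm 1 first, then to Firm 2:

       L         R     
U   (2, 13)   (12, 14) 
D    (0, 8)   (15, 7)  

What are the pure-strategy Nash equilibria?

(U, L): Firm 2 prefers R (14 > 13) — not an equilibrium.
(U, R): Firm 1 prefers D (15 > 12) — not an equilibrium.
(D, L): Firm 1 prefers U (2 > 0) — not an equilibrium.
(D, R): Firm 2 prefers L (8 > 7) — not an equilibrium.

none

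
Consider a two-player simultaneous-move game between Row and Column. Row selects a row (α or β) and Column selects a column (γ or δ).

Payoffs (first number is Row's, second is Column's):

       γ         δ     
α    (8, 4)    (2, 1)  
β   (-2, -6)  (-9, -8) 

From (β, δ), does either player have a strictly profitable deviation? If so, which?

Both

Row at (β, δ) earns -9; deviating to α yields 2 — a strict improvement.
Column earns -8; deviating to γ yields -6 — a strict improvement.
Both Row and Column have strictly profitable deviations.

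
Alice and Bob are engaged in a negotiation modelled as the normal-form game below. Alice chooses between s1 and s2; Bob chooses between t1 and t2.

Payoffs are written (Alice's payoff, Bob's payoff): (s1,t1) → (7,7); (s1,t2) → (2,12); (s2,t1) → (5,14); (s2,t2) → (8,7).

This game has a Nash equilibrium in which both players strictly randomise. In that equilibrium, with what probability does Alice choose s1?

7/12

Let r be the probability that Alice plays s1. In a completely mixed equilibrium, Bob must be indifferent between t1 and t2.
Bob's expected payoff from t1 is 7r + 14(1−r); from t2 it is 12r + 7(1−r).
Setting these equal: −7r + 14 = 5r + 7, so r = 7/12.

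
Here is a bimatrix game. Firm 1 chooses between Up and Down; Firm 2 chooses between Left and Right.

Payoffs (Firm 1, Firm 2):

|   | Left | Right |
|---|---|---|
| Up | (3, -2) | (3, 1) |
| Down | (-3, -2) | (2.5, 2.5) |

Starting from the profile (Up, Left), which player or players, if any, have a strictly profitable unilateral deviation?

Firm 2

Firm 1 at (Up, Left) earns 3; deviating to Down yields -3 — not better.
Firm 2 earns -2; deviating to Right yields 1 — a strict improvement.
Only Firm 2 has a strictly profitable deviation.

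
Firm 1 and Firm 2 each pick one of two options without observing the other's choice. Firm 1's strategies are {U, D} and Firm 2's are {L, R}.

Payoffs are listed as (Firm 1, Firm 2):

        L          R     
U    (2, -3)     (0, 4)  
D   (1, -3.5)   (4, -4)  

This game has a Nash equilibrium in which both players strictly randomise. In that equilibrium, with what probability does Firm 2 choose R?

Let c be the probability that Firm 2 plays L. In a completely mixed equilibrium, Firm 1 must be indifferent between U and D.
Firm 1's expected payoff from U is 2c; from D it is c + 4(1−c).
Setting these equal: 2c = −3c + 4, so c = 4/5.
Therefore Firm 2 plays R with probability 1 − 4/5 = 1/5.

1/5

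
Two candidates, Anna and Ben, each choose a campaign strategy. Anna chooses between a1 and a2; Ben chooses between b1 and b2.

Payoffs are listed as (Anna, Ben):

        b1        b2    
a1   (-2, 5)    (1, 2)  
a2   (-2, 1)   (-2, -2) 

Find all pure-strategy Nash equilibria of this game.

(a1, b1): Anna gets -2 ≥ -2 from a2, and Ben gets 5 ≥ 2 from b2 — Nash equilibrium.
(a1, b2): Ben prefers b1 (5 > 2) — not an equilibrium.
(a2, b1): Anna gets -2 ≥ -2 from a1, and Ben gets 1 ≥ -2 from b2 — Nash equilibrium.
(a2, b2): Anna prefers a1 (1 > -2); Ben prefers b1 (1 > -2) — not an equilibrium.

(a1, b1) and (a2, b1)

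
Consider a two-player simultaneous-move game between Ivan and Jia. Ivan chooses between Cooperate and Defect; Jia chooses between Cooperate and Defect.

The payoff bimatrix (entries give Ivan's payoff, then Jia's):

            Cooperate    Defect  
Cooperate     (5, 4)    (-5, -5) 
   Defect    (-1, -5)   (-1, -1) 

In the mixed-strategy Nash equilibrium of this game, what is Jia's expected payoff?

-29/13

First find x, the probability Ivan plays Cooperate, from Jia's indifference between Cooperate and Defect: 4x − 5(1−x) = −5x − (1−x), giving x = 4/13.
Since Jia is indifferent in equilibrium, Jia's expected payoff equals the payoff from either column against (4/13, 9/13). Using Cooperate: 4(4/13) − 5(9/13) = -29/13.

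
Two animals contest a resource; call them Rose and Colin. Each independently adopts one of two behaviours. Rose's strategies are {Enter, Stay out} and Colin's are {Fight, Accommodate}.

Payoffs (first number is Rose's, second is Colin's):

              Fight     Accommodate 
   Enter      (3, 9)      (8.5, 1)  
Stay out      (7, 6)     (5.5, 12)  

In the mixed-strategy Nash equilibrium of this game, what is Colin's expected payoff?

51/7

First find x, the probability Rose plays Enter, from Colin's indifference between Fight and Accommodate: 9x + 6(1−x) = x + 12(1−x), giving x = 3/7.
Since Colin is indifferent in equilibrium, Colin's expected payoff equals the payoff from either column against (3/7, 4/7). Using Fight: 9(3/7) + 6(4/7) = 51/7.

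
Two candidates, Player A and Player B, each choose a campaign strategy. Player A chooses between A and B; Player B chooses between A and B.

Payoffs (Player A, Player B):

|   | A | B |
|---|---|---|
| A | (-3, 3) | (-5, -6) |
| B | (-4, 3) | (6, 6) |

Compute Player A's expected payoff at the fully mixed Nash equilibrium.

First find y, the probability Player B plays A, from Player A's indifference between A and B: −3y − 5(1−y) = −4y + 6(1−y), giving y = 11/12.
Since Player A is indifferent in equilibrium, Player A's expected payoff equals the payoff from either row against (11/12, 1/12). Using A: −3(11/12) − 5(1/12) = -19/6.

-19/6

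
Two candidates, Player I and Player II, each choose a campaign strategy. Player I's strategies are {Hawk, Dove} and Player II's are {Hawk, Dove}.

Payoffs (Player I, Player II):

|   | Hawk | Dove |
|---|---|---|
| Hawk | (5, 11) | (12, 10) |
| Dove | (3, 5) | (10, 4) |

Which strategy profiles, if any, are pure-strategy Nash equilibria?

(Hawk, Hawk)

(Hawk, Hawk): Player I gets 5 ≥ 3 from Dove, and Player II gets 11 ≥ 10 from Dove — Nash equilibrium.
(Hawk, Dove): Player II prefers Hawk (11 > 10) — not an equilibrium.
(Dove, Hawk): Player I prefers Hawk (5 > 3) — not an equilibrium.
(Dove, Dove): Player I prefers Hawk (12 > 10); Player II prefers Hawk (5 > 4) — not an equilibrium.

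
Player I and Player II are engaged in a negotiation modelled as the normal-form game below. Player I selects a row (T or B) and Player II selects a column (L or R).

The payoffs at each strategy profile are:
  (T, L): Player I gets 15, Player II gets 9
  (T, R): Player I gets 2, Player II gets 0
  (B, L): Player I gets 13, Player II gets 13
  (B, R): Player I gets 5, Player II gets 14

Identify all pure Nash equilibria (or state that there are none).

(T, L): Player I gets 15 ≥ 13 from B, and Player II gets 9 ≥ 0 from R — Nash equilibrium.
(T, R): Player I prefers B (5 > 2); Player II prefers L (9 > 0) — not an equilibrium.
(B, L): Player I prefers T (15 > 13); Player II prefers R (14 > 13) — not an equilibrium.
(B, R): Player I gets 5 ≥ 2 from T, and Player II gets 14 ≥ 13 from L — Nash equilibrium.

(T, L) and (B, R)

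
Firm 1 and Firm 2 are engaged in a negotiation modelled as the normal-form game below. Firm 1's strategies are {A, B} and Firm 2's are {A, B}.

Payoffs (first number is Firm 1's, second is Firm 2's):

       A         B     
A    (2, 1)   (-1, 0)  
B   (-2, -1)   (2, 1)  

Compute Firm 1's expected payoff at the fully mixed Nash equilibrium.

First find y, the probability Firm 2 plays A, from Firm 1's indifference between A and B: 2y − (1−y) = −2y + 2(1−y), giving y = 3/7.
Since Firm 1 is indifferent in equilibrium, Firm 1's expected payoff equals the payoff from either row against (3/7, 4/7). Using A: 2(3/7) − (4/7) = 2/7.

2/7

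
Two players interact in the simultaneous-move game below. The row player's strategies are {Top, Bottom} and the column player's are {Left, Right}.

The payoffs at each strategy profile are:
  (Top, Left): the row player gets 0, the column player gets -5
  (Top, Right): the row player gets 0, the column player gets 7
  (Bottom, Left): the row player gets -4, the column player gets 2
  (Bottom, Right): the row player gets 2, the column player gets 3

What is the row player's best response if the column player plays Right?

Bottom

Against Right, the row player earns 0 from Top and 2 from Bottom.
So Bottom is the best response.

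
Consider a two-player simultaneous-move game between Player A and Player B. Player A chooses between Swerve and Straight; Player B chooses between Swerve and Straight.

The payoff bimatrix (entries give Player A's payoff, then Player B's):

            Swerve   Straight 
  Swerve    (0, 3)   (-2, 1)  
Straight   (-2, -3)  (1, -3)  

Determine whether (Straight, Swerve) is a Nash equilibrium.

No

At (Straight, Swerve), Player A earns -2; switching to Swerve would give 0, so Player A would deviate.
Player B earns -3; switching to Straight would give -3, so Player B has no profitable deviation.
Since at least one player can profitably deviate, this is not a Nash equilibrium.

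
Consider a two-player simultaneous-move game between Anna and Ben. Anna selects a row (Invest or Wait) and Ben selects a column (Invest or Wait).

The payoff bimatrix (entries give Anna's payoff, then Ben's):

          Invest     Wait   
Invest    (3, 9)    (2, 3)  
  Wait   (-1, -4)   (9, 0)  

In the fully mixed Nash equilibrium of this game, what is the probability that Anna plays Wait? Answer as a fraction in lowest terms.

Let x be the probability that Anna plays Invest. In a completely mixed equilibrium, Ben must be indifferent between Invest and Wait.
Ben's expected payoff from Invest is 9x − 4(1−x); from Wait it is 3x.
Setting these equal: 13x − 4 = 3x, so x = 2/5.
Therefore Anna plays Wait with probability 1 − 2/5 = 3/5.

3/5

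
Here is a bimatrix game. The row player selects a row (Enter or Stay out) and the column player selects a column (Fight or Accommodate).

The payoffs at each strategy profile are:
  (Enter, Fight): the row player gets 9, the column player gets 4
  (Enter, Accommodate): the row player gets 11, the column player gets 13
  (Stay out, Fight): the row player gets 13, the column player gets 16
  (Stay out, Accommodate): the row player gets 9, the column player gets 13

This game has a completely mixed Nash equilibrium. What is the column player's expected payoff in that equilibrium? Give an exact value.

First find p, the probability the row player plays Enter, from the column player's indifference between Fight and Accommodate: 4p + 16(1−p) = 13p + 13(1−p), giving p = 1/4.
Since the column player is indifferent in equilibrium, the column player's expected payoff equals the payoff from either column against (1/4, 3/4). Using Fight: 4(1/4) + 16(3/4) = 13.

13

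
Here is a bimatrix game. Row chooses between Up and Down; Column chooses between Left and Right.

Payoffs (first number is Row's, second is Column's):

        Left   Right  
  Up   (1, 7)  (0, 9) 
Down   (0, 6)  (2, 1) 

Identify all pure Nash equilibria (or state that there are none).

none

(Up, Left): Column prefers Right (9 > 7) — not an equilibrium.
(Up, Right): Row prefers Down (2 > 0) — not an equilibrium.
(Down, Left): Row prefers Up (1 > 0) — not an equilibrium.
(Down, Right): Column prefers Left (6 > 1) — not an equilibrium.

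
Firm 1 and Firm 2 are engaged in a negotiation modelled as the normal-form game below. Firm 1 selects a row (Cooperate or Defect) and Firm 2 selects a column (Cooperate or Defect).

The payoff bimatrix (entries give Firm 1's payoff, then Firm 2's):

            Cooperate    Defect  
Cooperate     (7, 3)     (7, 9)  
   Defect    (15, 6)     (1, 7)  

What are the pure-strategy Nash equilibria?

(Cooperate, Defect)

(Cooperate, Cooperate): Firm 1 prefers Defect (15 > 7); Firm 2 prefers Defect (9 > 3) — not an equilibrium.
(Cooperate, Defect): Firm 1 gets 7 ≥ 1 from Defect, and Firm 2 gets 9 ≥ 3 from Cooperate — Nash equilibrium.
(Defect, Cooperate): Firm 2 prefers Defect (7 > 6) — not an equilibrium.
(Defect, Defect): Firm 1 prefers Cooperate (7 > 1) — not an equilibrium.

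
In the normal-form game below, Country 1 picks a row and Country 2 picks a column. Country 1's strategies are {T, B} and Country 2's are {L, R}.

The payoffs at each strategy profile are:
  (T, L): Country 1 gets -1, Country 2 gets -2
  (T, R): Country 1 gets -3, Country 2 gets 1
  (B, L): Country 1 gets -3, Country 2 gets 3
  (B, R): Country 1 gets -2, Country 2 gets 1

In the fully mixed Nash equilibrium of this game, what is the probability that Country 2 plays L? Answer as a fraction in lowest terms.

Let c be the probability that Country 2 plays L. In a completely mixed equilibrium, Country 1 must be indifferent between T and B.
Country 1's expected payoff from T is −c − 3(1−c); from B it is −3c − 2(1−c).
Setting these equal: 2c − 3 = −c − 2, so c = 1/3.

1/3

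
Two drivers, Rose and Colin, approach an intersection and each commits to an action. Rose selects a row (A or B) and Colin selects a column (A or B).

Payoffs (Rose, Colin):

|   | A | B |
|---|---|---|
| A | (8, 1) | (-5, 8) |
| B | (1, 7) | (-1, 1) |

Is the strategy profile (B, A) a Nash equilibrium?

At (B, A), Rose earns 1; switching to A would give 8, so Rose would deviate.
Colin earns 7; switching to B would give 1, so Colin has no profitable deviation.
Since at least one player can profitably deviate, this is not a Nash equilibrium.

No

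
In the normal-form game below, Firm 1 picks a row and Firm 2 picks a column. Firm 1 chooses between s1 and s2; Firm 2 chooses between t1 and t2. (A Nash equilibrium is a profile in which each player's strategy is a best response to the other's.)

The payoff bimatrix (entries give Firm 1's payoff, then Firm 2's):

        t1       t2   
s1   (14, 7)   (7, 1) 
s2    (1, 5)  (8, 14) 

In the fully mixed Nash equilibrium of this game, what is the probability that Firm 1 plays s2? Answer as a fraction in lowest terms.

Let p be the probability that Firm 1 plays s1. In a completely mixed equilibrium, Firm 2 must be indifferent between t1 and t2.
Firm 2's expected payoff from t1 is 7p + 5(1−p); from t2 it is p + 14(1−p).
Setting these equal: 2p + 5 = −13p + 14, so p = 3/5.
Therefore Firm 1 plays s2 with probability 1 − 3/5 = 2/5.

2/5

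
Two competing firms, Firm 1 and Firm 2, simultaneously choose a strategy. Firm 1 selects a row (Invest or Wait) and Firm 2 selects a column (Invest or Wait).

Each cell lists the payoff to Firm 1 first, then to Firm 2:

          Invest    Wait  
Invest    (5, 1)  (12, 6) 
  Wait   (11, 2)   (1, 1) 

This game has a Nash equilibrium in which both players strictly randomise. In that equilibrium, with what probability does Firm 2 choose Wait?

Let c be the probability that Firm 2 plays Invest. In a completely mixed equilibrium, Firm 1 must be indifferent between Invest and Wait.
Firm 1's expected payoff from Invest is 5c + 12(1−c); from Wait it is 11c + (1−c).
Setting these equal: −7c + 12 = 10c + 1, so c = 11/17.
Therefore Firm 2 plays Wait with probability 1 − 11/17 = 6/17.

6/17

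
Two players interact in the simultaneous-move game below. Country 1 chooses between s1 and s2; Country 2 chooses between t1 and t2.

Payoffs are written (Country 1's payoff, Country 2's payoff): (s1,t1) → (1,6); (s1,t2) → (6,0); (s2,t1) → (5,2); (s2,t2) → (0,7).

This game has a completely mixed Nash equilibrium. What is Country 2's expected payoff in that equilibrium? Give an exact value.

First find p, the probability Country 1 plays s1, from Country 2's indifference between t1 and t2: 6p + 2(1−p) = 7(1−p), giving p = 5/11.
Since Country 2 is indifferent in equilibrium, Country 2's expected payoff equals the payoff from either column against (5/11, 6/11). Using t1: 6(5/11) + 2(6/11) = 42/11.

42/11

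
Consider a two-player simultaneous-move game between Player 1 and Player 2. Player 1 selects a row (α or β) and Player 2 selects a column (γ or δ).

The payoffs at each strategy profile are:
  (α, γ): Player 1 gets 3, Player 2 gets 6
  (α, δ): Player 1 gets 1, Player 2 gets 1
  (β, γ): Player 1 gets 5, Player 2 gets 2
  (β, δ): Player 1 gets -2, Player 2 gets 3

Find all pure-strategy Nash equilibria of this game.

(α, γ): Player 1 prefers β (5 > 3) — not an equilibrium.
(α, δ): Player 2 prefers γ (6 > 1) — not an equilibrium.
(β, γ): Player 2 prefers δ (3 > 2) — not an equilibrium.
(β, δ): Player 1 prefers α (1 > -2) — not an equilibrium.

none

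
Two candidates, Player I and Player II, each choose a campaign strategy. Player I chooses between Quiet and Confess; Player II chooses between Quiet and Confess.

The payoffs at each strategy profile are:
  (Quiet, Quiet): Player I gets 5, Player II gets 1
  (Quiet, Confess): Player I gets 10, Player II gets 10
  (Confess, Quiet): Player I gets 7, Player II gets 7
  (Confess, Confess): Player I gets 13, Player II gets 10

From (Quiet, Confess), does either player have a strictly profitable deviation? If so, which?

Player I

Player I at (Quiet, Confess) earns 10; deviating to Confess yields 13 — a strict improvement.
Player II earns 10; deviating to Quiet yields 1 — not better.
Only Player I has a strictly profitable deviation.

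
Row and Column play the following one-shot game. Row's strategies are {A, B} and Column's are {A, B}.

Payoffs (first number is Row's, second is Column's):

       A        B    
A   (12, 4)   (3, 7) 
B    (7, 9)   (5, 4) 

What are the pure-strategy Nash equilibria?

none

(A, A): Column prefers B (7 > 4) — not an equilibrium.
(A, B): Row prefers B (5 > 3) — not an equilibrium.
(B, A): Row prefers A (12 > 7) — not an equilibrium.
(B, B): Column prefers A (9 > 4) — not an equilibrium.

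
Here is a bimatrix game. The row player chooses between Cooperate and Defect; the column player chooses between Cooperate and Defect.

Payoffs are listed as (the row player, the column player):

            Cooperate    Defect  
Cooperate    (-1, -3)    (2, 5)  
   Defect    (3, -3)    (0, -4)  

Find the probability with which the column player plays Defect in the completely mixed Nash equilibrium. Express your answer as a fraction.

Let y be the probability that the column player plays Cooperate. In a completely mixed equilibrium, the row player must be indifferent between Cooperate and Defect.
The row player's expected payoff from Cooperate is −y + 2(1−y); from Defect it is 3y.
Setting these equal: −3y + 2 = 3y, so y = 1/3.
Therefore the column player plays Defect with probability 1 − 1/3 = 2/3.

2/3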